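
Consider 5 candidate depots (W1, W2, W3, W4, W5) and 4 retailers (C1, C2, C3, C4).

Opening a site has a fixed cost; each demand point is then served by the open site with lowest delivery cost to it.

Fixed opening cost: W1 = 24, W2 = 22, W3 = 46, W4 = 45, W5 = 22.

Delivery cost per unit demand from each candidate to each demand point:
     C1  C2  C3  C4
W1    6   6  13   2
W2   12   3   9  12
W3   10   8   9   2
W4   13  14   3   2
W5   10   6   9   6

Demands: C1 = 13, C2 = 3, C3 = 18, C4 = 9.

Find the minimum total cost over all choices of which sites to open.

Open {W1, W4}: assign each demand point to its cheapest open site.
  C1→W1 13×6=78, C2→W1 3×6=18, C3→W4 18×3=54, C4→W1 9×2=18
  delivery cost 168, fixed 69 → total 237.
Compare {W1, W2, W4}: delivery cost 159 + fixed 91 = 250.
Compare {W1, W4, W5}: delivery cost 168 + fixed 91 = 259.
Compare {W1, W2, W4, W5}: delivery cost 159 + fixed 113 = 272.
All other subsets cost ≥ 250. Minimum total cost: 237.

237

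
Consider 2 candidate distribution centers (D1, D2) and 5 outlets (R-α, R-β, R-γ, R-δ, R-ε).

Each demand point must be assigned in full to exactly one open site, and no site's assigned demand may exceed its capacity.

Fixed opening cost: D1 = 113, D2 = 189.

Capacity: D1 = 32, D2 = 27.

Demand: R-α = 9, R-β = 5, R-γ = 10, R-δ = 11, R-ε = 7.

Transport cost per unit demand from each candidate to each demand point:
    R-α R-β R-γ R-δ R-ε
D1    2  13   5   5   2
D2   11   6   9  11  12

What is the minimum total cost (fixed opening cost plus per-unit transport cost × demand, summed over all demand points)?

Open {D1, D2}; cheapest assignment that respects the capacities:
  D1 (cap 32, load 27): R-α, R-δ, R-ε — cost 9×2 + 11×5 + 7×2 = 87
  D2 (cap 27, load 15): R-β, R-γ — cost 5×6 + 10×9 = 120
  Shipping 207, fixed 302 → total 509.
  Any other capacity-feasible assignment to {D1, D2} ships for at least 207.
Total demand is 42 and no other set of sites has combined capacity ≥ 42, so {D1, D2} is the only feasible choice of open sites. Minimum: 509.

509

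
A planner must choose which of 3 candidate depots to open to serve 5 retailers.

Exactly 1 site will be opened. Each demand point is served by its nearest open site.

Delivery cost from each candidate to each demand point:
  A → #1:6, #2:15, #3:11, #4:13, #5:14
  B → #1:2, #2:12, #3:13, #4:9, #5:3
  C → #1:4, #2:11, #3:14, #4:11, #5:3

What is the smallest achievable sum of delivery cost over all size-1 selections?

Open {B}.
  #1→B 2, #2→B 12, #3→B 13, #4→B 9, #5→B 3  ⇒ total 39.
Compare {C}: total 43.
Compare {A}: total 59.

39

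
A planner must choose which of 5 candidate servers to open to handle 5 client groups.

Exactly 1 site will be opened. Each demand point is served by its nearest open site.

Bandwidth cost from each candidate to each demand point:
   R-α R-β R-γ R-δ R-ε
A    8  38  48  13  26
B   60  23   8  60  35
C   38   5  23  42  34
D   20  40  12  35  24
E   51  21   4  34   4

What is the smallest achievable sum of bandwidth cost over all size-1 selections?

114

Open {E}.
  R-α→E 51, R-β→E 21, R-γ→E 4, R-δ→E 34, R-ε→E 4  ⇒ total 114.
Compare {D}: total 131.
Compare {A}: total 133.
No size-1 selection does better; minimum is 114.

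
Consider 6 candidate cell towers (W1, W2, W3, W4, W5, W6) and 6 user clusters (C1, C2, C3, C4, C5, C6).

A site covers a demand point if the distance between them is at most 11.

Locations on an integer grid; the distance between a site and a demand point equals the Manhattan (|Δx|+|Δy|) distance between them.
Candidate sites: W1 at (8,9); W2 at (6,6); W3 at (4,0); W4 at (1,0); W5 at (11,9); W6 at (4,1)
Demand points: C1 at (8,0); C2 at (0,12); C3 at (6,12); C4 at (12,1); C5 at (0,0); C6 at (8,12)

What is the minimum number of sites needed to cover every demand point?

Coverage sets (demand points within 11 of each site):
  W1: {C1, C2, C3, C6}
  W2: {C1, C3, C4, C6}
  W3: {C1, C4, C5}
  W4: {C1, C5}
  W5: {C3, C4, C6}
  W6: {C1, C4, C5}
No single site covers all 6 demand points.
But {W1, W3} covers everything, so the minimum is 2.

2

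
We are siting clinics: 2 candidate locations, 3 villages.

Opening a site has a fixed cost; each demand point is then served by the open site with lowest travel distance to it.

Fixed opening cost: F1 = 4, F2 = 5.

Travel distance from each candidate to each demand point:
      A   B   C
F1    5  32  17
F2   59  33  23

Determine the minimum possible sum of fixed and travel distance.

58

Open {F1}: assign each demand point to its cheapest open site.
  A→F1 5, B→F1 32, C→F1 17
  travel distance 54, fixed 4 → total 58.
Compare {F1, F2}: travel distance 54 + fixed 9 = 63.
Compare {F2}: travel distance 115 + fixed 5 = 120.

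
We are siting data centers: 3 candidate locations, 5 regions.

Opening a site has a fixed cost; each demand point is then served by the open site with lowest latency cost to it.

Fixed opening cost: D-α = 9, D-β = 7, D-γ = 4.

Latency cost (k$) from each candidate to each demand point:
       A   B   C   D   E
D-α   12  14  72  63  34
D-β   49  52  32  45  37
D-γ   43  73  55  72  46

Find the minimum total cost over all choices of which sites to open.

153

Open {D-α, D-β}: assign each demand point to its cheapest open site.
  A→D-α 12, B→D-α 14, C→D-β 32, D→D-β 45, E→D-α 34
  latency cost 137, fixed 16 → total 153.
Compare {D-α, D-β, D-γ}: latency cost 137 + fixed 20 = 157.
Compare {D-α, D-γ}: latency cost 178 + fixed 13 = 191.
Compare {D-α}: latency cost 195 + fixed 9 = 204.
All other subsets cost ≥ 157. Minimum total cost: 153.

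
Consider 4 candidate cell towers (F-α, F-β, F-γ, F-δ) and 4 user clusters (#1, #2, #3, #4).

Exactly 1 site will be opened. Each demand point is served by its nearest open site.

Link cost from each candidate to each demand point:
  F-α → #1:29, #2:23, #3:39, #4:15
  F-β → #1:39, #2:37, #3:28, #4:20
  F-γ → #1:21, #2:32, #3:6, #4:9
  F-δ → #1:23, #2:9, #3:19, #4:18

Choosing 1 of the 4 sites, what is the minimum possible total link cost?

68

Open {F-γ}.
  #1→F-γ 21, #2→F-γ 32, #3→F-γ 6, #4→F-γ 9  ⇒ total 68.
Compare {F-δ}: total 69.
Compare {F-α}: total 106.
No size-1 selection does better; minimum is 68.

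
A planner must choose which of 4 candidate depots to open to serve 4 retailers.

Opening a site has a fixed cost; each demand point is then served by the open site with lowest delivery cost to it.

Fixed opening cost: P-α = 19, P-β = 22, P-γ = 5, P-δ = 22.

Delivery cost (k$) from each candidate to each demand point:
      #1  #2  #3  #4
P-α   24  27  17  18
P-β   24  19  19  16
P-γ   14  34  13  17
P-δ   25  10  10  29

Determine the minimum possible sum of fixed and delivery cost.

Open {P-γ, P-δ}: assign each demand point to its cheapest open site.
  #1→P-γ 14, #2→P-δ 10, #3→P-δ 10, #4→P-γ 17
  delivery cost 51, fixed 27 → total 78.
Compare {P-γ}: delivery cost 78 + fixed 5 = 83.
Compare {P-β, P-γ}: delivery cost 62 + fixed 27 = 89.
Compare {P-α, P-γ}: delivery cost 71 + fixed 24 = 95.
All other subsets cost ≥ 83. Minimum total cost: 78.

78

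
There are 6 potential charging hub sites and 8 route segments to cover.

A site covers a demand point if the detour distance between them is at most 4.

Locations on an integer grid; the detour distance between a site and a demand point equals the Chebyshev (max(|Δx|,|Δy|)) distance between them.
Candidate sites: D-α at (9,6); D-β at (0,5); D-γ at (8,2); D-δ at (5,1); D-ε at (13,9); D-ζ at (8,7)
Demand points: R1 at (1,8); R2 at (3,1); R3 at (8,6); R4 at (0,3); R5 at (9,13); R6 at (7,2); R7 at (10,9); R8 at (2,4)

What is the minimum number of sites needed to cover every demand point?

3

Coverage sets (demand points within 4 of each site):
  D-α: {R3, R6, R7}
  D-β: {R1, R2, R4, R8}
  D-γ: {R3, R6}
  D-δ: {R2, R6, R8}
  D-ε: {R5, R7}
  D-ζ: {R3, R7}
No 2 sites suffice: every size-2 union leaves at least one demand point uncovered.
But {D-α, D-β, D-ε} covers everything, so the minimum is 3.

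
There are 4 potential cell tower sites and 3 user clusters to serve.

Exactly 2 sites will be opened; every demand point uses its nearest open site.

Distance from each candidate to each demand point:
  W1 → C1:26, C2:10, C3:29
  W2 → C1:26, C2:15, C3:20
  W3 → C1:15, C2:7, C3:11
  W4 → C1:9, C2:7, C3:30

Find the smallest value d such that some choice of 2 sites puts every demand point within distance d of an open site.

Open {W3, W4}.
  Farthest demand point is C3 at distance 11 (to W3); all others are ≤ 11.
With {W1, W3} the worst case is 15.
With {W2, W3} the worst case is 15.
No size-2 selection achieves below 11.

11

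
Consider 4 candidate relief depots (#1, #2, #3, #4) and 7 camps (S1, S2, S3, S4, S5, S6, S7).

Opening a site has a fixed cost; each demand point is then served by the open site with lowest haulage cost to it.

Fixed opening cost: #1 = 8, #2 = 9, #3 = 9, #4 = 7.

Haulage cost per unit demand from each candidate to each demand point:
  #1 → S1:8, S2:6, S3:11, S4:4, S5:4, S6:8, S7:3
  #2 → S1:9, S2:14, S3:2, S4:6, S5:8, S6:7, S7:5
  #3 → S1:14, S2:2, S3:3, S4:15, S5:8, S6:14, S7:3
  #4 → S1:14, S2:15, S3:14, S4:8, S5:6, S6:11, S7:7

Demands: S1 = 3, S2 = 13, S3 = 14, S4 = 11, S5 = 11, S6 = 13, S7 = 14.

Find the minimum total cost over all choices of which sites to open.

325

Open {#1, #2, #3}: assign each demand point to its cheapest open site.
  S1→#1 3×8=24, S2→#3 13×2=26, S3→#2 14×2=28, S4→#1 11×4=44, S5→#1 11×4=44, S6→#2 13×7=91, S7→#1 14×3=42
  haulage cost 299, fixed 26 → total 325.
Compare {#1, #2, #3, #4}: haulage cost 299 + fixed 33 = 332.
Compare {#1, #3}: haulage cost 326 + fixed 17 = 343.
Compare {#1, #3, #4}: haulage cost 326 + fixed 24 = 350.
All other subsets cost ≥ 332. Minimum total cost: 325.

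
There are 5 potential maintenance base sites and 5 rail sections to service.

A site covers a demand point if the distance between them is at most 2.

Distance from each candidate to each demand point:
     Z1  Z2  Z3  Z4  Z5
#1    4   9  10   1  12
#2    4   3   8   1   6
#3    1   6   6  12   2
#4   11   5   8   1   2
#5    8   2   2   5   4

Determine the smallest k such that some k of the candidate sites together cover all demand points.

Coverage sets (demand points within 2 of each site):
  #1: {Z4}
  #2: {Z4}
  #3: {Z1, Z5}
  #4: {Z4, Z5}
  #5: {Z2, Z3}
No 2 sites suffice: every size-2 union leaves at least one demand point uncovered.
But {#1, #3, #5} covers everything, so the minimum is 3.

3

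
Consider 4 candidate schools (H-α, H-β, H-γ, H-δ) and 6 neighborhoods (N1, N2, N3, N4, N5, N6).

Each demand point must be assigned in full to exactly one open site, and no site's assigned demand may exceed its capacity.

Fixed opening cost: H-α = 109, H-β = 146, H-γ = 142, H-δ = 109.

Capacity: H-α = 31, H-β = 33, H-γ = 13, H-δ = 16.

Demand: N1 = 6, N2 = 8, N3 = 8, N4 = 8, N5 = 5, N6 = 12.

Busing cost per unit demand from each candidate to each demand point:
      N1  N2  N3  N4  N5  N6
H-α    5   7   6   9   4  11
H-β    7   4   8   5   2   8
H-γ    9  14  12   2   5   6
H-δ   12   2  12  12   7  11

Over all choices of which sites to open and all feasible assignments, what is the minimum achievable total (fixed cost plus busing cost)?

Open {H-α, H-β}; cheapest assignment that respects the capacities:
  H-α (cap 31, load 14): N1, N3 — cost 6×5 + 8×6 = 78
  H-β (cap 33, load 33): N2, N4, N5, N6 — cost 8×4 + 8×5 + 5×2 + 12×8 = 178
  Shipping 256, fixed 255 → total 511.
  Any other capacity-feasible assignment to {H-α, H-β} ships for at least 256.
Compare {H-β, H-δ}: its best feasible assignment gives total 553.
Compare {H-α, H-δ}: its best feasible assignment gives total 560.
Every other set of open sites that can feasibly serve all demand totals ≥ 553 even under its best assignment. Minimum: 511.

511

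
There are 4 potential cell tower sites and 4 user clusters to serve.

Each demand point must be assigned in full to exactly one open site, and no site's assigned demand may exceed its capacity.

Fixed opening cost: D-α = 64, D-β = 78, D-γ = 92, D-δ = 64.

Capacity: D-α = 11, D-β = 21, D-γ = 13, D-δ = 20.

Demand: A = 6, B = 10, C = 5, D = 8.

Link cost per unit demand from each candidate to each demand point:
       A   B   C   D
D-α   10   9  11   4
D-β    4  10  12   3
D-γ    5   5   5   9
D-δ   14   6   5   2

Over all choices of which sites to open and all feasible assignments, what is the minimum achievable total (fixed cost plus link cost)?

Open {D-β, D-δ}; cheapest assignment that respects the capacities:
  D-β (cap 21, load 14): A, D — cost 6×4 + 8×3 = 48
  D-δ (cap 20, load 15): B, C — cost 10×6 + 5×5 = 85
  Shipping 133, fixed 142 → total 275.
  Any other capacity-feasible assignment to {D-β, D-δ} ships for at least 133.
Compare {D-γ, D-δ}: its best feasible assignment gives total 287.
Compare {D-α, D-δ}: its best feasible assignment gives total 319.
Every other set of open sites that can feasibly serve all demand totals ≥ 287 even under its best assignment. Minimum: 275.

275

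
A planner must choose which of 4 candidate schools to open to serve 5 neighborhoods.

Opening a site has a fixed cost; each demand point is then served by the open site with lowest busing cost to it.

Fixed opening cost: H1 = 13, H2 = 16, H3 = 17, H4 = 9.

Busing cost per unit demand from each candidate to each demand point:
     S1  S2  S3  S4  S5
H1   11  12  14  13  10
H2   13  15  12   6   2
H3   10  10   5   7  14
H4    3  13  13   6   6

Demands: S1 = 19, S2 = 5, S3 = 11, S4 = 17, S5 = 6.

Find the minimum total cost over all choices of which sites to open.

318

Open {H2, H3, H4}: assign each demand point to its cheapest open site.
  S1→H4 19×3=57, S2→H3 5×10=50, S3→H3 11×5=55, S4→H2 17×6=102, S5→H2 6×2=12
  busing cost 276, fixed 42 → total 318.
Compare {H3, H4}: busing cost 300 + fixed 26 = 326.
Compare {H1, H2, H3, H4}: busing cost 276 + fixed 55 = 331.
Compare {H1, H3, H4}: busing cost 300 + fixed 39 = 339.
All other subsets cost ≥ 326. Minimum total cost: 318.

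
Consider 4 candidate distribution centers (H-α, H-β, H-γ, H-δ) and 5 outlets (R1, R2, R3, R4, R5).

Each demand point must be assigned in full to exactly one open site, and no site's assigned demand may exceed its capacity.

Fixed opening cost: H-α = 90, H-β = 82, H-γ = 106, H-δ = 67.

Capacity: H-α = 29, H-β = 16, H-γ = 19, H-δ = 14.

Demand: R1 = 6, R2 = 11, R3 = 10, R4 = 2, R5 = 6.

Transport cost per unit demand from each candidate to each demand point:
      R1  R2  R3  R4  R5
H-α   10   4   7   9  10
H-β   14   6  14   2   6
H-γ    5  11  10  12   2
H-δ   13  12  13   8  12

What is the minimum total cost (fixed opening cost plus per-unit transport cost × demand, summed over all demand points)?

370

Open {H-α, H-γ}; cheapest assignment that respects the capacities:
  H-α (cap 29, load 23): R2, R3, R4 — cost 11×4 + 10×7 + 2×9 = 132
  H-γ (cap 19, load 12): R1, R5 — cost 6×5 + 6×2 = 42
  Shipping 174, fixed 196 → total 370.
  Any other capacity-feasible assignment to {H-α, H-γ} ships for at least 174.
Compare {H-α, H-β}: its best feasible assignment gives total 386.
Compare {H-α, H-δ}: its best feasible assignment gives total 419.
Every other set of open sites that can feasibly serve all demand totals ≥ 386 even under its best assignment. Minimum: 370.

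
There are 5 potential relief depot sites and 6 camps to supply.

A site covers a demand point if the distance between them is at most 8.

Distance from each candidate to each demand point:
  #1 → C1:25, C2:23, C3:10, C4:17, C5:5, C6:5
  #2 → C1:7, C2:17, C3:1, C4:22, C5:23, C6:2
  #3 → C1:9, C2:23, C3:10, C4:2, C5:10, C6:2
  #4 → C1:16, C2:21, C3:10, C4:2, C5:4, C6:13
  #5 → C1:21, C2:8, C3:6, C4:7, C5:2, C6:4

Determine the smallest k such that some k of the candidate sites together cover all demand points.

2

Coverage sets (demand points within 8 of each site):
  #1: {C5, C6}
  #2: {C1, C3, C6}
  #3: {C4, C6}
  #4: {C4, C5}
  #5: {C2, C3, C4, C5, C6}
No single site covers all 6 demand points.
But {#2, #5} covers everything, so the minimum is 2.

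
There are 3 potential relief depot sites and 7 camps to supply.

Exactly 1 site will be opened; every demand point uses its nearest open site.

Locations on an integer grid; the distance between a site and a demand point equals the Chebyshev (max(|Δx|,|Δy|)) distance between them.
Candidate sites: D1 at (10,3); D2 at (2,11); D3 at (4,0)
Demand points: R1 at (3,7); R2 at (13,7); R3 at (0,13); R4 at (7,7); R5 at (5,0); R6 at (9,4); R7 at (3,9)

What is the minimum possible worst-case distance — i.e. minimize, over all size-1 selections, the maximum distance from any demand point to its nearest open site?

10

Open {D1}.
  Farthest demand point is R3 at distance 10 (to D1); all others are ≤ 10.
With {D2} the worst case is 11.
With {D3} the worst case is 13.
No size-1 selection achieves below 10.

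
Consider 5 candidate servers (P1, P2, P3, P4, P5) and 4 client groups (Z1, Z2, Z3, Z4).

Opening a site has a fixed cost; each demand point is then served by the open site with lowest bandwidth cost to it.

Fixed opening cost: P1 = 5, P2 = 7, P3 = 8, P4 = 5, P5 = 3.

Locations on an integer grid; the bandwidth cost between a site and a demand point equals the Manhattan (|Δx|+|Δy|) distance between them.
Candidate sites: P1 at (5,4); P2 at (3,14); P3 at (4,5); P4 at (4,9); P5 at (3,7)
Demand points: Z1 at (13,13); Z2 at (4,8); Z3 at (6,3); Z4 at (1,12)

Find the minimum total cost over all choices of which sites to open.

Open {P1, P4}: assign each demand point to its cheapest open site.
  Z1→P4 13, Z2→P4 1, Z3→P1 2, Z4→P4 6
  bandwidth cost 22, fixed 10 → total 32.
Compare {P4}: bandwidth cost 28 + fixed 5 = 33.
Compare {P1, P2}: bandwidth cost 22 + fixed 12 = 34.
Compare {P2, P5}: bandwidth cost 24 + fixed 10 = 34.
All other subsets cost ≥ 33. Minimum total cost: 32.

32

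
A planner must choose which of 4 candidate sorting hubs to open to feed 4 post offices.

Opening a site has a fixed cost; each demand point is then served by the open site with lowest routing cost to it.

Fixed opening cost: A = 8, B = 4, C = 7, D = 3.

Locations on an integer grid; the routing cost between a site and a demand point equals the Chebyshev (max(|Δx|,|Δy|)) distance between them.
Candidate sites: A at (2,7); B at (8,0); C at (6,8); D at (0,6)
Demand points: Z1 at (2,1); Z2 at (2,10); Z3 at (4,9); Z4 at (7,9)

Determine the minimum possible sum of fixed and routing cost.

Open {C}: assign each demand point to its cheapest open site.
  Z1→C 7, Z2→C 4, Z3→C 2, Z4→C 1
  routing cost 14, fixed 7 → total 21.
Compare {C, D}: routing cost 12 + fixed 10 = 22.
Compare {D}: routing cost 20 + fixed 3 = 23.
Compare {A}: routing cost 16 + fixed 8 = 24.
All other subsets cost ≥ 22. Minimum total cost: 21.

21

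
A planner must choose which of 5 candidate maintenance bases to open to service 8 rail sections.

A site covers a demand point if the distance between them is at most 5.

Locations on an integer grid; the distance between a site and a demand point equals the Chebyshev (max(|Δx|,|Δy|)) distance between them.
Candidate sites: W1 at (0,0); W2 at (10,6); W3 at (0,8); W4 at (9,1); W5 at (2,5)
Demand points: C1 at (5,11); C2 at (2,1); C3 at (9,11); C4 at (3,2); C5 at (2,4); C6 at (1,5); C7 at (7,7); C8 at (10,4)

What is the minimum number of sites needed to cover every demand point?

2

Coverage sets (demand points within 5 of each site):
  W1: {C2, C4, C5, C6}
  W2: {C1, C3, C7, C8}
  W3: {C1, C5, C6}
  W4: {C8}
  W5: {C2, C4, C5, C6, C7}
No single site covers all 8 demand points.
But {W1, W2} covers everything, so the minimum is 2.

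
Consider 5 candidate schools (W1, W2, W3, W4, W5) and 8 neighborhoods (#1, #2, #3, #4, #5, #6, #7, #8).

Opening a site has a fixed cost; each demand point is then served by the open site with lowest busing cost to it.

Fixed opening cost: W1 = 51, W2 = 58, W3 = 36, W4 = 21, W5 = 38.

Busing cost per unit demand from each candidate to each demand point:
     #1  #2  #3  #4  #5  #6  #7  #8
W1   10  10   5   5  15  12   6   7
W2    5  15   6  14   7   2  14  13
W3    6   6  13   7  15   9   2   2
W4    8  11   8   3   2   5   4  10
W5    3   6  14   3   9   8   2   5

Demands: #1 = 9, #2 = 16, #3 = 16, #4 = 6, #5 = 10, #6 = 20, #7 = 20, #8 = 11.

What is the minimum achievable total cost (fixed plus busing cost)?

492

Open {W2, W3, W4}: assign each demand point to its cheapest open site.
  #1→W2 9×5=45, #2→W3 16×6=96, #3→W2 16×6=96, #4→W4 6×3=18, #5→W4 10×2=20, #6→W2 20×2=40, #7→W3 20×2=40, #8→W3 11×2=22
  busing cost 377, fixed 115 → total 492.
Compare {W2, W4, W5}: busing cost 392 + fixed 117 = 509.
Compare {W2, W3, W4, W5}: busing cost 359 + fixed 153 = 512.
Compare {W1, W2, W3, W4}: busing cost 361 + fixed 166 = 527.
All other subsets cost ≥ 509. Minimum total cost: 492.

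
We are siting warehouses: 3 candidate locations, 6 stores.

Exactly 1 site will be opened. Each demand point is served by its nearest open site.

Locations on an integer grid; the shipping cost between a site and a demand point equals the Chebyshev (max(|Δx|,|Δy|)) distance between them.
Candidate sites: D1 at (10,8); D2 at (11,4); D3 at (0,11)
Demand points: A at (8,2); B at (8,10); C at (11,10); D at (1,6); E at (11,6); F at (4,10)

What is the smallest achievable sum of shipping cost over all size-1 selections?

27

Open {D1}.
  A→D1 6, B→D1 2, C→D1 2, D→D1 9, E→D1 2, F→D1 6  ⇒ total 27.
Compare {D2}: total 34.
Compare {D3}: total 48.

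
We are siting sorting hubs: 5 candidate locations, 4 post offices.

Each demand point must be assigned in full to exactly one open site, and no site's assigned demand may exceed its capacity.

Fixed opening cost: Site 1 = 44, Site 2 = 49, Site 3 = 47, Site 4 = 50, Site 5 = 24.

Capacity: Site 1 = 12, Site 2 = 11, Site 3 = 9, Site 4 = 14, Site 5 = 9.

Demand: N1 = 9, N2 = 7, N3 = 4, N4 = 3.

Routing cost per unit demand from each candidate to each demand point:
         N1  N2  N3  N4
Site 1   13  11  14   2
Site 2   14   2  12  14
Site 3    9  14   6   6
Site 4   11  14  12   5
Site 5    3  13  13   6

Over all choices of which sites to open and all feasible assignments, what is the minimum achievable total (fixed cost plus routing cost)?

203

Open {Site 2, Site 3, Site 5}; cheapest assignment that respects the capacities:
  Site 2 (cap 11, load 7): N2 — cost 7×2 = 14
  Site 3 (cap 9, load 7): N3, N4 — cost 4×6 + 3×6 = 42
  Site 5 (cap 9, load 9): N1 — cost 9×3 = 27
  Shipping 83, fixed 120 → total 203.
  Any other capacity-feasible assignment to {Site 2, Site 3, Site 5} ships for at least 83.
Compare {Site 1, Site 2, Site 5}: its best feasible assignment gives total 212.
Compare {Site 2, Site 4, Site 5}: its best feasible assignment gives total 227.
Every other set of open sites that can feasibly serve all demand totals ≥ 212 even under its best assignment. Minimum: 203.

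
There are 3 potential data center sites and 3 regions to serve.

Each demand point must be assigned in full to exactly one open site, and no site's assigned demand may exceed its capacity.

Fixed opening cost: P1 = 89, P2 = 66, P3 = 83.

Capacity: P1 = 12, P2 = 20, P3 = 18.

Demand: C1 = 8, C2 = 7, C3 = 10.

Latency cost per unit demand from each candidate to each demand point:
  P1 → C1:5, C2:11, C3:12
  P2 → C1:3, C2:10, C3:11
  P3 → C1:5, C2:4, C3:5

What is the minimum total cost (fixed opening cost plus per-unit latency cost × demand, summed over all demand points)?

251

Open {P2, P3}; cheapest assignment that respects the capacities:
  P2 (cap 20, load 8): C1 — cost 8×3 = 24
  P3 (cap 18, load 17): C2, C3 — cost 7×4 + 10×5 = 78
  Shipping 102, fixed 149 → total 251.
  Any other capacity-feasible assignment to {P2, P3} ships for at least 102.
Compare {P1, P3}: its best feasible assignment gives total 290.
Compare {P1, P2, P3}: its best feasible assignment gives total 340.
Every other set of open sites that can feasibly serve all demand totals ≥ 290 even under its best assignment. Minimum: 251.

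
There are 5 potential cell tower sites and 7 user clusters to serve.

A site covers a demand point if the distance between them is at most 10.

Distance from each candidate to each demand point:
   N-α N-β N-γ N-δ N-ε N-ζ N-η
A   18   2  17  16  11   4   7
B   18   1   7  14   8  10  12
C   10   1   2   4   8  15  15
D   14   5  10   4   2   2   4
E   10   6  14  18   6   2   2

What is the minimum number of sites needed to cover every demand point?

Coverage sets (demand points within 10 of each site):
  A: {N-β, N-ζ, N-η}
  B: {N-β, N-γ, N-ε, N-ζ}
  C: {N-α, N-β, N-γ, N-δ, N-ε}
  D: {N-β, N-γ, N-δ, N-ε, N-ζ, N-η}
  E: {N-α, N-β, N-ε, N-ζ, N-η}
No single site covers all 7 demand points.
But {A, C} covers everything, so the minimum is 2.

2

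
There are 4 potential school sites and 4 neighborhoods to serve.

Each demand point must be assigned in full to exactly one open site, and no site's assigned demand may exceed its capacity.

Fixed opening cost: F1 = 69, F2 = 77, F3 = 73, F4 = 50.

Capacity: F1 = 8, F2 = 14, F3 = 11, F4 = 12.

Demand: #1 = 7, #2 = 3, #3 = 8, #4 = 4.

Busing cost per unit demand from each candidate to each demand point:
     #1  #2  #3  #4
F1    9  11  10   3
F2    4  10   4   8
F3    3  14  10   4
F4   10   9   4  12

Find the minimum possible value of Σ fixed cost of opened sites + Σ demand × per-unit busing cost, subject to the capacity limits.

Open {F3, F4}; cheapest assignment that respects the capacities:
  F3 (cap 11, load 11): #1, #4 — cost 7×3 + 4×4 = 37
  F4 (cap 12, load 11): #2, #3 — cost 3×9 + 8×4 = 59
  Shipping 96, fixed 123 → total 219.
  Any other capacity-feasible assignment to {F3, F4} ships for at least 96.
Compare {F2, F4}: its best feasible assignment gives total 246.
Compare {F2, F3}: its best feasible assignment gives total 249.
Every other set of open sites that can feasibly serve all demand totals ≥ 246 even under its best assignment. Minimum: 219.

219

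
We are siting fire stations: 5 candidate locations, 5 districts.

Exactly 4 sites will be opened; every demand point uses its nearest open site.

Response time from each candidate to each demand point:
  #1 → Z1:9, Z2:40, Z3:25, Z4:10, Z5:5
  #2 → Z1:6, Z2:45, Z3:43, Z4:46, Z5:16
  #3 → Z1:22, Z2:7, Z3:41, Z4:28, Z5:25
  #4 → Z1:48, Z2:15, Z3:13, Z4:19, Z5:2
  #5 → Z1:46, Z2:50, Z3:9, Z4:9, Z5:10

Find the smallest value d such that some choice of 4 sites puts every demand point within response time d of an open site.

Open {#1, #2, #3, #5}.
  Farthest demand point is Z3 at response time 9 (to #5); all others are ≤ 9.
With {#1, #3, #4, #5} the worst case is 9.
With {#2, #3, #4, #5} the worst case is 9.
No size-4 selection achieves below 9.

9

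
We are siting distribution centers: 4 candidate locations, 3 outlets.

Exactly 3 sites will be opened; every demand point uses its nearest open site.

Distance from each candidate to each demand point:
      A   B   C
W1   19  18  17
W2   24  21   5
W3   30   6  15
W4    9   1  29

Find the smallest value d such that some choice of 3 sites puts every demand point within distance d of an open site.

9

Open {W1, W2, W4}.
  Farthest demand point is A at distance 9 (to W4); all others are ≤ 9.
With {W2, W3, W4} the worst case is 9.
With {W1, W3, W4} the worst case is 15.
No size-3 selection achieves below 9.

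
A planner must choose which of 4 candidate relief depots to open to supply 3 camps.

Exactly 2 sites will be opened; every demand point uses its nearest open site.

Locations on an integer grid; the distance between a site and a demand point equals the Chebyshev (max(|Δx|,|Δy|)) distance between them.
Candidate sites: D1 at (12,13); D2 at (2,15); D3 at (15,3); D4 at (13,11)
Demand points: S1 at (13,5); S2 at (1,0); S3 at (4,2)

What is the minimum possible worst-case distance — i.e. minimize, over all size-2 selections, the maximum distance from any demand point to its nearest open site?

12

Open {D1, D4}.
  Farthest demand point is S2 at distance 12 (to D4); all others are ≤ 12.
With {D2, D4} the worst case is 12.
With {D3, D4} the worst case is 12.
No size-2 selection achieves below 12.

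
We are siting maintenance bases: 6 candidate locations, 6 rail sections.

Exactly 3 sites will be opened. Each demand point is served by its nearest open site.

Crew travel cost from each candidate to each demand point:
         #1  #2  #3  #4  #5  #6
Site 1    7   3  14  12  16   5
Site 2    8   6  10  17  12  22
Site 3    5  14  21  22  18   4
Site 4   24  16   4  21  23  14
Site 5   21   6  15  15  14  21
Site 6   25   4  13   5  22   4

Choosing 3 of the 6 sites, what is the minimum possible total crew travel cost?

Open {Site 2, Site 4, Site 6}.
  #1→Site 2 8, #2→Site 6 4, #3→Site 4 4, #4→Site 6 5, #5→Site 2 12, #6→Site 6 4  ⇒ total 37.
Compare {Site 1, Site 4, Site 6}: total 39.
Compare {Site 2, Site 3, Site 6}: total 40.
No size-3 selection does better; minimum is 37.

37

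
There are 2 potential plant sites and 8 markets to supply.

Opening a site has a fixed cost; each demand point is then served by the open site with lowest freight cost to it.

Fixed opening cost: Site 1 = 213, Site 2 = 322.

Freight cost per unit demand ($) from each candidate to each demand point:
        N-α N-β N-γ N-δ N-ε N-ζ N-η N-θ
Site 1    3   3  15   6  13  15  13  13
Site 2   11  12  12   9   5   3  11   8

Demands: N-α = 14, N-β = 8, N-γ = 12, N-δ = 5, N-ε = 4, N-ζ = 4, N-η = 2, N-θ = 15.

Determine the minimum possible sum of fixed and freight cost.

822

Open {Site 1}: assign each demand point to its cheapest open site.
  N-α→Site 1 14×3=42, N-β→Site 1 8×3=24, N-γ→Site 1 12×15=180, N-δ→Site 1 5×6=30, N-ε→Site 1 4×13=52, N-ζ→Site 1 4×15=60, N-η→Site 1 2×13=26, N-θ→Site 1 15×13=195
  freight cost 609, fixed 213 → total 822.
Compare {Site 2}: freight cost 613 + fixed 322 = 935.
Compare {Site 1, Site 2}: freight cost 414 + fixed 535 = 949.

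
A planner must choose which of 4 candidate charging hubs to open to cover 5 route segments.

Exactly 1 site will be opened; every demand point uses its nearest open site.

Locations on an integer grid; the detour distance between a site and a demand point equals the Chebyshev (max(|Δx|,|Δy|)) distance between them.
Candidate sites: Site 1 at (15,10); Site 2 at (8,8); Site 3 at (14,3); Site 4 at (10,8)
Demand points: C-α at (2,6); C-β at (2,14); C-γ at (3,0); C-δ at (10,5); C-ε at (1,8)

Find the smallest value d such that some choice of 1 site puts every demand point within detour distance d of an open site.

8

Open {Site 2}.
  Farthest demand point is C-γ at detour distance 8 (to Site 2); all others are ≤ 8.
With {Site 4} the worst case is 9.
With {Site 3} the worst case is 13.
No size-1 selection achieves below 8.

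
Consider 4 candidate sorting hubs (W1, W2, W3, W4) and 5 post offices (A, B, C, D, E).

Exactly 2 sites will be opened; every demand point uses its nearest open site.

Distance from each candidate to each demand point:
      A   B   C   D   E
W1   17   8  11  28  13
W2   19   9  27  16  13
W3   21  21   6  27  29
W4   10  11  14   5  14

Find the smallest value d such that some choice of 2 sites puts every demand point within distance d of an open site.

13

Open {W1, W4}.
  Farthest demand point is E at distance 13 (to W1); all others are ≤ 13.
With {W2, W4} the worst case is 14.
With {W3, W4} the worst case is 14.
No size-2 selection achieves below 13.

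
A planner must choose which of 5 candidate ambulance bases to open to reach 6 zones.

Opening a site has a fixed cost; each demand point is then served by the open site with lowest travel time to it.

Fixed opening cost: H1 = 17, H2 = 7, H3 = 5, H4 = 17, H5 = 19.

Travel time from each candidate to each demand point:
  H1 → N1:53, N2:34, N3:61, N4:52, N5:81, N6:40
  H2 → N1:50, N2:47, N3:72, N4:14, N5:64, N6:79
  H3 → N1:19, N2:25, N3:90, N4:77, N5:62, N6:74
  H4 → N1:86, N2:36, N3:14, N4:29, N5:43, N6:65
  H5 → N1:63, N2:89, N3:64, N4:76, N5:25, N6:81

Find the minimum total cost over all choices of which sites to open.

Open {H1, H2, H3, H4}: assign each demand point to its cheapest open site.
  N1→H3 19, N2→H3 25, N3→H4 14, N4→H2 14, N5→H4 43, N6→H1 40
  travel time 155, fixed 46 → total 201.
Compare {H1, H2, H3, H4, H5}: travel time 137 + fixed 65 = 202.
Compare {H1, H3, H4}: travel time 170 + fixed 39 = 209.
Compare {H2, H3, H4}: travel time 180 + fixed 29 = 209.
All other subsets cost ≥ 202. Minimum total cost: 201.

201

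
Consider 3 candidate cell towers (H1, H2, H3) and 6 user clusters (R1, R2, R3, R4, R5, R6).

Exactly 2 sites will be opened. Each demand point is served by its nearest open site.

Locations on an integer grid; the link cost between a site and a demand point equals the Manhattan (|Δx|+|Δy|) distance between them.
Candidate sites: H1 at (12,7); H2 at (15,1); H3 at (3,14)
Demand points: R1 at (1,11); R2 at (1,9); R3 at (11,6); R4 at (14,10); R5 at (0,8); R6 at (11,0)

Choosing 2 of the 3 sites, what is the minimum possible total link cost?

36

Open {H1, H3}.
  R1→H3 5, R2→H3 7, R3→H1 2, R4→H1 5, R5→H3 9, R6→H1 8  ⇒ total 36.
Compare {H2, H3}: total 45.
Compare {H1, H2}: total 53.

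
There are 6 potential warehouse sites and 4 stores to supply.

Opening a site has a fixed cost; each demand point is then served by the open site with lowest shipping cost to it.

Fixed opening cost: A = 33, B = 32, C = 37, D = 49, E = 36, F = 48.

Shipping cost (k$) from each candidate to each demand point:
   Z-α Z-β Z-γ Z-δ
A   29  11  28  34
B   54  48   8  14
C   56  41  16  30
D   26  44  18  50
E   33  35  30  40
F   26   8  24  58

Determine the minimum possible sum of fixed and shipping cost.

Open {A, B}: assign each demand point to its cheapest open site.
  Z-α→A 29, Z-β→A 11, Z-γ→B 8, Z-δ→B 14
  shipping cost 62, fixed 65 → total 127.
Compare {A}: shipping cost 102 + fixed 33 = 135.
Compare {B, F}: shipping cost 56 + fixed 80 = 136.
Compare {B}: shipping cost 124 + fixed 32 = 156.
All other subsets cost ≥ 135. Minimum total cost: 127.

127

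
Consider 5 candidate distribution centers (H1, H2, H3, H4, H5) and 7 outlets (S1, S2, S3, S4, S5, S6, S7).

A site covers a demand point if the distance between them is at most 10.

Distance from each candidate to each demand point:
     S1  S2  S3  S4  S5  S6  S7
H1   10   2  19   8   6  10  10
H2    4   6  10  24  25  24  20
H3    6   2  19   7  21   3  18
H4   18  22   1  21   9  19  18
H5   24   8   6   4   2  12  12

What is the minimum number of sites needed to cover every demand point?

Coverage sets (demand points within 10 of each site):
  H1: {S1, S2, S4, S5, S6, S7}
  H2: {S1, S2, S3}
  H3: {S1, S2, S4, S6}
  H4: {S3, S5}
  H5: {S2, S3, S4, S5}
No single site covers all 7 demand points.
But {H1, H2} covers everything, so the minimum is 2.

2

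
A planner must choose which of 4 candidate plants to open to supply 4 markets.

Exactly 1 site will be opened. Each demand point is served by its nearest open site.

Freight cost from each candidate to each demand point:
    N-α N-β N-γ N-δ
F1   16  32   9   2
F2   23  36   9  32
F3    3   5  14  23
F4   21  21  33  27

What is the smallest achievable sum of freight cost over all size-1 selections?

45

Open {F3}.
  N-α→F3 3, N-β→F3 5, N-γ→F3 14, N-δ→F3 23  ⇒ total 45.
Compare {F1}: total 59.
Compare {F2}: total 100.
No size-1 selection does better; minimum is 45.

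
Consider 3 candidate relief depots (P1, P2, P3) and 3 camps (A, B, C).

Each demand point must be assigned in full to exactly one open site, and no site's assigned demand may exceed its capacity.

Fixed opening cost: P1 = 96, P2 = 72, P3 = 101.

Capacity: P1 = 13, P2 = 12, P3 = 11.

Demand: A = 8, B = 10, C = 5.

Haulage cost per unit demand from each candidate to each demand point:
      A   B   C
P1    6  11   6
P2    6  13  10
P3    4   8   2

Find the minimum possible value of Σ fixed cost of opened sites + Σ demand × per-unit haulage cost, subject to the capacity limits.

355

Open {P1, P3}; cheapest assignment that respects the capacities:
  P1 (cap 13, load 13): A, C — cost 8×6 + 5×6 = 78
  P3 (cap 11, load 10): B — cost 10×8 = 80
  Shipping 158, fixed 197 → total 355.
  Any other capacity-feasible assignment to {P1, P3} ships for at least 158.
Compare {P1, P2}: its best feasible assignment gives total 376.
Compare {P1, P2, P3}: its best feasible assignment gives total 427.
Every other set of open sites that can feasibly serve all demand totals ≥ 376 even under its best assignment. Minimum: 355.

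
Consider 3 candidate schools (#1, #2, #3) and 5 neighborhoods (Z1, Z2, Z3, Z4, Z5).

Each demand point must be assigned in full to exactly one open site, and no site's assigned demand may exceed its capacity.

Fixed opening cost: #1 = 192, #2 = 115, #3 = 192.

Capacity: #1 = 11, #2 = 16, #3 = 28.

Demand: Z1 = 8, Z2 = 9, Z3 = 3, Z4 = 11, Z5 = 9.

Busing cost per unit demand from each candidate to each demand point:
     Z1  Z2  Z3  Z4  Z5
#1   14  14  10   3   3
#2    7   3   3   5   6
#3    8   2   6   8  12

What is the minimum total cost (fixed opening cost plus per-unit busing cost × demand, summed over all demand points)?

540

Open {#2, #3}; cheapest assignment that respects the capacities:
  #2 (cap 16, load 12): Z3, Z5 — cost 3×3 + 9×6 = 63
  #3 (cap 28, load 28): Z1, Z2, Z4 — cost 8×8 + 9×2 + 11×8 = 170
  Shipping 233, fixed 307 → total 540.
  Any other capacity-feasible assignment to {#2, #3} ships for at least 233.
Compare {#1, #2, #3}: its best feasible assignment gives total 672.
Every other set of open sites that can feasibly serve all demand totals ≥ 672 even under its best assignment. Minimum: 540.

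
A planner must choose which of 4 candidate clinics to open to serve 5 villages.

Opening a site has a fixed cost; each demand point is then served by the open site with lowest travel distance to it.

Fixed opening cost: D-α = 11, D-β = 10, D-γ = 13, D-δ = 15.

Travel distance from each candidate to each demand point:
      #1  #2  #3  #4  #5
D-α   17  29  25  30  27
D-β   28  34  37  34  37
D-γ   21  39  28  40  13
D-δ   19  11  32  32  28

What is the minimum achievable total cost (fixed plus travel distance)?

Open {D-γ, D-δ}: assign each demand point to its cheapest open site.
  #1→D-δ 19, #2→D-δ 11, #3→D-γ 28, #4→D-δ 32, #5→D-γ 13
  travel distance 103, fixed 28 → total 131.
Compare {D-α, D-γ, D-δ}: travel distance 96 + fixed 39 = 135.
Compare {D-α, D-δ}: travel distance 110 + fixed 26 = 136.
Compare {D-δ}: travel distance 122 + fixed 15 = 137.
All other subsets cost ≥ 135. Minimum total cost: 131.

131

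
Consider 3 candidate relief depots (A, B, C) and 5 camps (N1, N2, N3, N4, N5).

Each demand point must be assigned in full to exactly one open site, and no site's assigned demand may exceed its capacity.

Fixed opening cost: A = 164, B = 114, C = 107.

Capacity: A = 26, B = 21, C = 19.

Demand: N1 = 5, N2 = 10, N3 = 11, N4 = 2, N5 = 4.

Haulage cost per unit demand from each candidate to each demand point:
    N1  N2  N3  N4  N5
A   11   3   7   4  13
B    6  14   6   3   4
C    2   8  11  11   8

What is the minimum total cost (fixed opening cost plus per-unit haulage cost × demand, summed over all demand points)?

Open {B, C}; cheapest assignment that respects the capacities:
  B (cap 21, load 17): N3, N4, N5 — cost 11×6 + 2×3 + 4×4 = 88
  C (cap 19, load 15): N1, N2 — cost 5×2 + 10×8 = 90
  Shipping 178, fixed 221 → total 399.
  Any other capacity-feasible assignment to {B, C} ships for at least 178.
Compare {A, B}: its best feasible assignment gives total 428.
Compare {A, C}: its best feasible assignment gives total 428.
Every other set of open sites that can feasibly serve all demand totals ≥ 428 even under its best assignment. Minimum: 399.

399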